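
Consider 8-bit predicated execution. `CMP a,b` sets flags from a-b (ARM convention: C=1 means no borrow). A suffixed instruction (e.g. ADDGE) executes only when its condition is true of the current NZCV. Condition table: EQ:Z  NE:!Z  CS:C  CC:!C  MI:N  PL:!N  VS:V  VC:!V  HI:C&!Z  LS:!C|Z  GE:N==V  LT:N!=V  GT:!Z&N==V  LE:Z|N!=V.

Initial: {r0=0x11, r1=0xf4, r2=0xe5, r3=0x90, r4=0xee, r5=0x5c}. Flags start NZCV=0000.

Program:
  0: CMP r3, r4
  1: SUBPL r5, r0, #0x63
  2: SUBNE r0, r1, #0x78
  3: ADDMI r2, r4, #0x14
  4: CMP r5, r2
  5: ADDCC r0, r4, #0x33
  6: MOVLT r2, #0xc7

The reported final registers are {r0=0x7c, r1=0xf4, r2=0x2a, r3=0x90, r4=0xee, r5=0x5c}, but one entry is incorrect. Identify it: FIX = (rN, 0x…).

[0] flags=1000 → (cmp)
[1] flags=1000 PL?F → skip
[2] flags=1000 NE?T → r0=0x7c
[3] flags=1000 MI?T → r2=0x02
[4] flags=0010 → (cmp)
[5] flags=0010 CC?F → skip
[6] flags=0010 LT?F → skip

FIX = (r2, 0x02)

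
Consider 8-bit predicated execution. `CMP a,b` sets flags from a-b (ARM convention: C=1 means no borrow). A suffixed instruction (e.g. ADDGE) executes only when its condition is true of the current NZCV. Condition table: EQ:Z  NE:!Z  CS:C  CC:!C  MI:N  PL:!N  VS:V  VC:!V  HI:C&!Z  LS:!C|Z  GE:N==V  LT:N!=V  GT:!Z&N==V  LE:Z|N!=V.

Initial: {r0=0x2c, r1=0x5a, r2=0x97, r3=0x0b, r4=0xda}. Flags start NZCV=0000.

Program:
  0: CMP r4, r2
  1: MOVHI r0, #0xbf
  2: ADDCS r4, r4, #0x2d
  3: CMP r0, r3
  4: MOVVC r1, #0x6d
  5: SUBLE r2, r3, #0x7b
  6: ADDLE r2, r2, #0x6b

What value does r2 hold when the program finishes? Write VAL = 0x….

VAL = 0xfb

0: ✓ CMP  NZCV=0010
1: ✓ MOVHI  r0←0xbf
2: ✓ ADDCS  r4←0x07
3: ✓ CMP  NZCV=1010
4: ✓ MOVVC  r1←0x6d
5: ✓ SUBLE  r2←0x90
6: ✓ ADDLE  r2←0xfb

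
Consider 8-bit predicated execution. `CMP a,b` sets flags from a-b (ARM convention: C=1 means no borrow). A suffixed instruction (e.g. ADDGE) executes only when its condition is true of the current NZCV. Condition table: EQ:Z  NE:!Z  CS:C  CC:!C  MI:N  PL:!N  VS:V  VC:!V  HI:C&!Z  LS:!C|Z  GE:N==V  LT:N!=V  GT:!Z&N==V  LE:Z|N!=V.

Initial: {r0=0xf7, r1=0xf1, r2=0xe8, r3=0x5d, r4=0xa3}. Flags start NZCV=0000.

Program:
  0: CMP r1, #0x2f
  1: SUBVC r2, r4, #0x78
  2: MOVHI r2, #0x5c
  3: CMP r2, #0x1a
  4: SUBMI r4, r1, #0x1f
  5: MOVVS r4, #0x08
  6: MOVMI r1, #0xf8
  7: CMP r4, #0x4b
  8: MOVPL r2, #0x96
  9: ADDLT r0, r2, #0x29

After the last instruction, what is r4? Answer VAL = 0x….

VAL = 0xa3

[0] flags=1010 → (cmp)
[1] flags=1010 VC?T → r2=0x2b
[2] flags=1010 HI?T → r2=0x5c
[3] flags=0010 → (cmp)
[4] flags=0010 MI?F → skip
[5] flags=0010 VS?F → skip
[6] flags=0010 MI?F → skip
[7] flags=0011 → (cmp)
[8] flags=0011 PL?T → r2=0x96
[9] flags=0011 LT?T → r0=0xbf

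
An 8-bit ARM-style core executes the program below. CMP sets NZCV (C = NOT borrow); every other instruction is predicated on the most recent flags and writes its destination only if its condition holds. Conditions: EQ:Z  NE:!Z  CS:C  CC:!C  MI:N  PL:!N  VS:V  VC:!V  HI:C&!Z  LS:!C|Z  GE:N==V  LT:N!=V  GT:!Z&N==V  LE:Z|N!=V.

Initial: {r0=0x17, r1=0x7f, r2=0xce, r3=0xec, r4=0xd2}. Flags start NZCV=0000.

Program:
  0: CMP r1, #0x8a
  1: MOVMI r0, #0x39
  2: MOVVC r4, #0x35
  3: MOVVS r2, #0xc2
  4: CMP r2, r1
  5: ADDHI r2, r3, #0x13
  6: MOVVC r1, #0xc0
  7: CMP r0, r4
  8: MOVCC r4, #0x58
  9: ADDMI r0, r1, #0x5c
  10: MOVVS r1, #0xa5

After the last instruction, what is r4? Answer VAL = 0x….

[0] flags=1001 → (cmp)
[1] flags=1001 MI?T → r0=0x39
[2] flags=1001 VC?F → skip
[3] flags=1001 VS?T → r2=0xc2
[4] flags=0011 → (cmp)
[5] flags=0011 HI?T → r2=0xff
[6] flags=0011 VC?F → skip
[7] flags=0000 → (cmp)
[8] flags=0000 CC?T → r4=0x58
[9] flags=0000 MI?F → skip
[10] flags=0000 VS?F → skip

VAL = 0x58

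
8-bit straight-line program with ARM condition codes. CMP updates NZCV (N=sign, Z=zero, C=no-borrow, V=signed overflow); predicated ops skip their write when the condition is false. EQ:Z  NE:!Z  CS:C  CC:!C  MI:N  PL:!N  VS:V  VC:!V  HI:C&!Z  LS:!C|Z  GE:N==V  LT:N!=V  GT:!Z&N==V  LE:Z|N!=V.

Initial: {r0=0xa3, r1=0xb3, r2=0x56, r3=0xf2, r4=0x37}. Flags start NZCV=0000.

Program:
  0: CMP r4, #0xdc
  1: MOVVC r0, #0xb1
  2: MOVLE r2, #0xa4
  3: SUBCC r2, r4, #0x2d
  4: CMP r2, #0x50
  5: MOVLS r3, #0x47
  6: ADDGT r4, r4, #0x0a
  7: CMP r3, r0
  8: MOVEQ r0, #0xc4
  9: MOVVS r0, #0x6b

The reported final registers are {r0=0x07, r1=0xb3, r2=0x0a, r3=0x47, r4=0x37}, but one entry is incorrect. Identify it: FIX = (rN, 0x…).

[0] flags=0000 → (cmp)
[1] flags=0000 VC?T → r0=0xb1
[2] flags=0000 LE?F → skip
[3] flags=0000 CC?T → r2=0x0a
[4] flags=1000 → (cmp)
[5] flags=1000 LS?T → r3=0x47
[6] flags=1000 GT?F → skip
[7] flags=1001 → (cmp)
[8] flags=1001 EQ?F → skip
[9] flags=1001 VS?T → r0=0x6b

FIX = (r0, 0x6b)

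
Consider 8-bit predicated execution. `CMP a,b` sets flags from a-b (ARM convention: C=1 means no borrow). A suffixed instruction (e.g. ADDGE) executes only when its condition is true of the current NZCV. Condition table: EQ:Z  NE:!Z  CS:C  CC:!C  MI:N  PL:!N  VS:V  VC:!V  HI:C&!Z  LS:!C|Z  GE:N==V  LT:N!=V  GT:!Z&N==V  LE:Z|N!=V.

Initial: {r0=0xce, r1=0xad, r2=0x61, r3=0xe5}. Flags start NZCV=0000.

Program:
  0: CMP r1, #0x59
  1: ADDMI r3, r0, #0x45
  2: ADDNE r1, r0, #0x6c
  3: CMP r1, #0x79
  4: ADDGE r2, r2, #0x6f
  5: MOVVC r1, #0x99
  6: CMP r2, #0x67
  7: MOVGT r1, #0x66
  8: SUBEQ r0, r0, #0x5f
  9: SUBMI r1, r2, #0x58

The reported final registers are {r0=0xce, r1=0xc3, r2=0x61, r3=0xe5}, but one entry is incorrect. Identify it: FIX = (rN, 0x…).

0: ✓ CMP  NZCV=0011
1: · ADDMI
2: ✓ ADDNE  r1←0x3a
3: ✓ CMP  NZCV=1000
4: · ADDGE
5: ✓ MOVVC  r1←0x99
6: ✓ CMP  NZCV=1000
7: · MOVGT
8: · SUBEQ
9: ✓ SUBMI  r1←0x09

FIX = (r1, 0x09)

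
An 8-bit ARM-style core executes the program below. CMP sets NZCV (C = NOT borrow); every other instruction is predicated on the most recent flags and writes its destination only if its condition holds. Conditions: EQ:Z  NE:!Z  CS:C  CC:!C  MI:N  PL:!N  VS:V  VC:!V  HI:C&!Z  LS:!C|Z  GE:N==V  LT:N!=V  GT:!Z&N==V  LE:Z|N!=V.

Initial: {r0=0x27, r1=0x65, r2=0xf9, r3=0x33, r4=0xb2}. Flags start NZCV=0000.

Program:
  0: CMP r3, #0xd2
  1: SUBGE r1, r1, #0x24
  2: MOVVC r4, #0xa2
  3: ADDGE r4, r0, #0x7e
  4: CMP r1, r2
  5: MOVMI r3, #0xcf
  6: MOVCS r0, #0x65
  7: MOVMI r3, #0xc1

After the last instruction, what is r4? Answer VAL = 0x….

VAL = 0xa5

0: ✓ CMP  NZCV=0000
1: ✓ SUBGE  r1←0x41
2: ✓ MOVVC  r4←0xa2
3: ✓ ADDGE  r4←0xa5
4: ✓ CMP  NZCV=0000
5: · MOVMI
6: · MOVCS
7: · MOVMI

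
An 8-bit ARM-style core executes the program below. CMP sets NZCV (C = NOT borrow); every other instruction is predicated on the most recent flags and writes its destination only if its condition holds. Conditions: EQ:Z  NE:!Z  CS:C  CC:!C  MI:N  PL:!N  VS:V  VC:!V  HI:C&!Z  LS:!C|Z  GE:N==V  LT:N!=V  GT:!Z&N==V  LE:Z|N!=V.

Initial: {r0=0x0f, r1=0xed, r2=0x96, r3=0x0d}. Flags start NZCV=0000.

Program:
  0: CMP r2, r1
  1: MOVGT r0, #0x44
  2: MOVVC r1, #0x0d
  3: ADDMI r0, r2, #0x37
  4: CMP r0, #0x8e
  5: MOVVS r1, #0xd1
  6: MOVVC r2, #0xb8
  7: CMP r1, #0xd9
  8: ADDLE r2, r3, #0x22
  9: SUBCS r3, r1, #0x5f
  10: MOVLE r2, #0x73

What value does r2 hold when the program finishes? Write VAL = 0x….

VAL = 0xb8

[0] flags=1000 → (cmp)
[1] flags=1000 GT?F → skip
[2] flags=1000 VC?T → r1=0x0d
[3] flags=1000 MI?T → r0=0xcd
[4] flags=0010 → (cmp)
[5] flags=0010 VS?F → skip
[6] flags=0010 VC?T → r2=0xb8
[7] flags=0000 → (cmp)
[8] flags=0000 LE?F → skip
[9] flags=0000 CS?F → skip
[10] flags=0000 LE?F → skip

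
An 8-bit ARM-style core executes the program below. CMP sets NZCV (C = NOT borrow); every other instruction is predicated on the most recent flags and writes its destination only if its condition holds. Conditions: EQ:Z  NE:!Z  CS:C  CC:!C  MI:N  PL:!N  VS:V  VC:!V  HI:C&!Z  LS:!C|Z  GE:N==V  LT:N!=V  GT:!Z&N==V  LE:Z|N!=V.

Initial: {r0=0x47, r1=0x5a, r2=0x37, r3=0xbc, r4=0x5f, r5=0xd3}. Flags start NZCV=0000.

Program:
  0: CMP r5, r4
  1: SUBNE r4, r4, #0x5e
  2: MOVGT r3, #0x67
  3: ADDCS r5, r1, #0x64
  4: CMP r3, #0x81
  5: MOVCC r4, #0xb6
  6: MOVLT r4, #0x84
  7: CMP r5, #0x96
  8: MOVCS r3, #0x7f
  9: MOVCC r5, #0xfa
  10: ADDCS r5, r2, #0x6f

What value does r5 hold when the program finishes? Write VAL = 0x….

[0] flags=0011 → (cmp)
[1] flags=0011 NE?T → r4=0x01
[2] flags=0011 GT?F → skip
[3] flags=0011 CS?T → r5=0xbe
[4] flags=0010 → (cmp)
[5] flags=0010 CC?F → skip
[6] flags=0010 LT?F → skip
[7] flags=0010 → (cmp)
[8] flags=0010 CS?T → r3=0x7f
[9] flags=0010 CC?F → skip
[10] flags=0010 CS?T → r5=0xa6

VAL = 0xa6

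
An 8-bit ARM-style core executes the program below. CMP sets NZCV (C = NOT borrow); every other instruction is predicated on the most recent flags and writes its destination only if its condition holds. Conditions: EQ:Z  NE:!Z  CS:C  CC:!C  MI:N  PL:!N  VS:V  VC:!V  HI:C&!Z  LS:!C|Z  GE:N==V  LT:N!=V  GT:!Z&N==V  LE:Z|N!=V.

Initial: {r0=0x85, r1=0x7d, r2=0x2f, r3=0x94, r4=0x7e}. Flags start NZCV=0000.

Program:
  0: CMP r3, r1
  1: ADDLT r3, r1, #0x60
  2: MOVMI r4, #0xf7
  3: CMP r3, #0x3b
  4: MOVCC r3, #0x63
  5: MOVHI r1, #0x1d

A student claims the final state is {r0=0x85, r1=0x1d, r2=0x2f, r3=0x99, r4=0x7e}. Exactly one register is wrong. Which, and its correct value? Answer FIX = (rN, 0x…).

FIX = (r3, 0xdd)

0: ✓ CMP  NZCV=0011
1: ✓ ADDLT  r3←0xdd
2: · MOVMI
3: ✓ CMP  NZCV=1010
4: · MOVCC
5: ✓ MOVHI  r1←0x1d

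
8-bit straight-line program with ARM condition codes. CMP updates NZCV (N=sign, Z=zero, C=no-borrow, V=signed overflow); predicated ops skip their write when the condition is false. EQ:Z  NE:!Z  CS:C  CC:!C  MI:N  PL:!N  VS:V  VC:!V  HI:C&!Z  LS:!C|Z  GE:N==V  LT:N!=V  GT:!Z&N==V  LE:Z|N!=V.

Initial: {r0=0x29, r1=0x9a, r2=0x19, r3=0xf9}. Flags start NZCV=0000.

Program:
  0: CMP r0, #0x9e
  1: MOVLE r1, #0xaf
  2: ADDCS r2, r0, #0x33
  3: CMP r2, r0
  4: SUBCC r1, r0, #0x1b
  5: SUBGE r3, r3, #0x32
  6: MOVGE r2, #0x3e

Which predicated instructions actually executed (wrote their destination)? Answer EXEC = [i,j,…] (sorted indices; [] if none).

EXEC = [4]

0: ✓ CMP  NZCV=1001
1: · MOVLE
2: · ADDCS
3: ✓ CMP  NZCV=1000
4: ✓ SUBCC  r1←0x0e
5: · SUBGE
6: · MOVGE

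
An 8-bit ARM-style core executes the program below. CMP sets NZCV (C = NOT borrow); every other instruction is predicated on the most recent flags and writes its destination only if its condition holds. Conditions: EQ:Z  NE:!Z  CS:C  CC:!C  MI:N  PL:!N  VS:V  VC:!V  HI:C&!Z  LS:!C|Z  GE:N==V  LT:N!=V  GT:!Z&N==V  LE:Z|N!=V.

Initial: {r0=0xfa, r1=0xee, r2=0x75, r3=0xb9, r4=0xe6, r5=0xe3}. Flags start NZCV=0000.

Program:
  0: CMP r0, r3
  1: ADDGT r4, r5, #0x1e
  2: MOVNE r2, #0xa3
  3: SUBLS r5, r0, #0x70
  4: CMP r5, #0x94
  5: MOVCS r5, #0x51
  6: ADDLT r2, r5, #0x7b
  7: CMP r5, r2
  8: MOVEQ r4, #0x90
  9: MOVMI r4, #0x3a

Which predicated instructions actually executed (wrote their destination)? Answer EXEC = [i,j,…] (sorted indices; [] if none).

EXEC = [1,2,5,9]

0: ✓ CMP  NZCV=0010
1: ✓ ADDGT  r4←0x01
2: ✓ MOVNE  r2←0xa3
3: · SUBLS
4: ✓ CMP  NZCV=0010
5: ✓ MOVCS  r5←0x51
6: · ADDLT
7: ✓ CMP  NZCV=1001
8: · MOVEQ
9: ✓ MOVMI  r4←0x3a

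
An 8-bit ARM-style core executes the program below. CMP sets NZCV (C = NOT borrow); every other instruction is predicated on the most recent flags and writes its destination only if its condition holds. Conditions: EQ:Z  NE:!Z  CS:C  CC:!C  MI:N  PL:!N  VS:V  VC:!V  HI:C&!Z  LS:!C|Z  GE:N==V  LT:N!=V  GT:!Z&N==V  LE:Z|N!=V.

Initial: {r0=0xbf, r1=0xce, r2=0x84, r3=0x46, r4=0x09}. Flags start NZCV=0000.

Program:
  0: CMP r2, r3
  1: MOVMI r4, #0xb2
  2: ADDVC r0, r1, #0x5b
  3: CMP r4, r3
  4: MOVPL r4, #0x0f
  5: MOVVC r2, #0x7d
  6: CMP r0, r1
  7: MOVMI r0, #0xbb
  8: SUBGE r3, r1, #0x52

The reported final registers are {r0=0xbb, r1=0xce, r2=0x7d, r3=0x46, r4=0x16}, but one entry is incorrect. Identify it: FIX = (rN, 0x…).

FIX = (r4, 0x09)

0: ✓ CMP  NZCV=0011
1: · MOVMI
2: · ADDVC
3: ✓ CMP  NZCV=1000
4: · MOVPL
5: ✓ MOVVC  r2←0x7d
6: ✓ CMP  NZCV=1000
7: ✓ MOVMI  r0←0xbb
8: · SUBGE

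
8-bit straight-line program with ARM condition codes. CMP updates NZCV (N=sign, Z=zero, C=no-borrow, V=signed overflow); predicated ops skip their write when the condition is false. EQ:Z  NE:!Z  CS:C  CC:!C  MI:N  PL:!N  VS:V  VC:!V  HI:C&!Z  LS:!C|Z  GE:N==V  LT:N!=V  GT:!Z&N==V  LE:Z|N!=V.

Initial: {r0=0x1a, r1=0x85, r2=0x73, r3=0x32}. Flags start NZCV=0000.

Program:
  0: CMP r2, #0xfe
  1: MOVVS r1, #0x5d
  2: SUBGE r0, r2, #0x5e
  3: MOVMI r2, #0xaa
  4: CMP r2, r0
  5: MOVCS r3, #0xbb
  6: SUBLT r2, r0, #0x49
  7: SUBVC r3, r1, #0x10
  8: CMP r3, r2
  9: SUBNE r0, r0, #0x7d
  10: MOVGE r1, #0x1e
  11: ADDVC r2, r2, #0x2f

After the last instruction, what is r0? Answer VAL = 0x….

[0] flags=0000 → (cmp)
[1] flags=0000 VS?F → skip
[2] flags=0000 GE?T → r0=0x15
[3] flags=0000 MI?F → skip
[4] flags=0010 → (cmp)
[5] flags=0010 CS?T → r3=0xbb
[6] flags=0010 LT?F → skip
[7] flags=0010 VC?T → r3=0x75
[8] flags=0010 → (cmp)
[9] flags=0010 NE?T → r0=0x98
[10] flags=0010 GE?T → r1=0x1e
[11] flags=0010 VC?T → r2=0xa2

VAL = 0x98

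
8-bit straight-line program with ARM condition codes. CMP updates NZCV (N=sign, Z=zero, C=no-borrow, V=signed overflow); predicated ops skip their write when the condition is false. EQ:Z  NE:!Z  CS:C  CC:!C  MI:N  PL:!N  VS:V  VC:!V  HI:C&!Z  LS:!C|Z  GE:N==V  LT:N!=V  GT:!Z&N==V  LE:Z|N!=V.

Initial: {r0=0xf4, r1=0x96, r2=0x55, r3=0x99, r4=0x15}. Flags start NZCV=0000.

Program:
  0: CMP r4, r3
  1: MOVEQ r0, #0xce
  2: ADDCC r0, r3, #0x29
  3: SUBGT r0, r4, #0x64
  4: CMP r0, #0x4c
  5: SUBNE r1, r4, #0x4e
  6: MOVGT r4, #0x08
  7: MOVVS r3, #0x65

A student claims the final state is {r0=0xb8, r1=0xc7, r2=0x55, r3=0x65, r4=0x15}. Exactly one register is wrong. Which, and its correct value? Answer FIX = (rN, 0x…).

FIX = (r0, 0xb1)

0: ✓ CMP  NZCV=0000
1: · MOVEQ
2: ✓ ADDCC  r0←0xc2
3: ✓ SUBGT  r0←0xb1
4: ✓ CMP  NZCV=0011
5: ✓ SUBNE  r1←0xc7
6: · MOVGT
7: ✓ MOVVS  r3←0x65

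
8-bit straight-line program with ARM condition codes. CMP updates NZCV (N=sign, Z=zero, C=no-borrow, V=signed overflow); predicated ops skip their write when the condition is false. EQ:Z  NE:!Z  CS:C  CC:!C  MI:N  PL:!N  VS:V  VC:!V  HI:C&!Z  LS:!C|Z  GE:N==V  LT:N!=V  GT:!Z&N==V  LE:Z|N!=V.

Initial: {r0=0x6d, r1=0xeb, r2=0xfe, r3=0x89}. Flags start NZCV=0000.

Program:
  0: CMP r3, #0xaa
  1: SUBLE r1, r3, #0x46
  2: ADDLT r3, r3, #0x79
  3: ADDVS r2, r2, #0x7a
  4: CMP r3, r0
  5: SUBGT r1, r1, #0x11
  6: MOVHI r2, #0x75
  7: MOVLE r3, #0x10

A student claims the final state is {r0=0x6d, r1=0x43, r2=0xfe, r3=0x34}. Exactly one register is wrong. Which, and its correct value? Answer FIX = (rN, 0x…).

FIX = (r3, 0x10)

0: ✓ CMP  NZCV=1000
1: ✓ SUBLE  r1←0x43
2: ✓ ADDLT  r3←0x02
3: · ADDVS
4: ✓ CMP  NZCV=1000
5: · SUBGT
6: · MOVHI
7: ✓ MOVLE  r3←0x10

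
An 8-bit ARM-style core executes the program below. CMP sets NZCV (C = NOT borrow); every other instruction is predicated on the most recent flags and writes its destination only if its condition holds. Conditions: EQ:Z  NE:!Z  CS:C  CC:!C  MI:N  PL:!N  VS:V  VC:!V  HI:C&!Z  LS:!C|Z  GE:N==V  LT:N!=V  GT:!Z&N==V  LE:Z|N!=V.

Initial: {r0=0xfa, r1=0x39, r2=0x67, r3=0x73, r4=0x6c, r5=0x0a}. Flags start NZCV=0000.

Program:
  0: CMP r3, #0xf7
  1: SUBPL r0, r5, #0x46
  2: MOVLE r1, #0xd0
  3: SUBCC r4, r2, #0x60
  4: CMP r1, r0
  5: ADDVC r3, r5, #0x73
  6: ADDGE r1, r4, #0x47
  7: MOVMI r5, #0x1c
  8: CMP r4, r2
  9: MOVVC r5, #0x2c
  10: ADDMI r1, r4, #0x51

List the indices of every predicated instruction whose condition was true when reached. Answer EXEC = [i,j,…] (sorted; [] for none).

EXEC = [1,3,5,6,9,10]

[0] flags=0000 → (cmp)
[1] flags=0000 PL?T → r0=0xc4
[2] flags=0000 LE?F → skip
[3] flags=0000 CC?T → r4=0x07
[4] flags=0000 → (cmp)
[5] flags=0000 VC?T → r3=0x7d
[6] flags=0000 GE?T → r1=0x4e
[7] flags=0000 MI?F → skip
[8] flags=1000 → (cmp)
[9] flags=1000 VC?T → r5=0x2c
[10] flags=1000 MI?T → r1=0x58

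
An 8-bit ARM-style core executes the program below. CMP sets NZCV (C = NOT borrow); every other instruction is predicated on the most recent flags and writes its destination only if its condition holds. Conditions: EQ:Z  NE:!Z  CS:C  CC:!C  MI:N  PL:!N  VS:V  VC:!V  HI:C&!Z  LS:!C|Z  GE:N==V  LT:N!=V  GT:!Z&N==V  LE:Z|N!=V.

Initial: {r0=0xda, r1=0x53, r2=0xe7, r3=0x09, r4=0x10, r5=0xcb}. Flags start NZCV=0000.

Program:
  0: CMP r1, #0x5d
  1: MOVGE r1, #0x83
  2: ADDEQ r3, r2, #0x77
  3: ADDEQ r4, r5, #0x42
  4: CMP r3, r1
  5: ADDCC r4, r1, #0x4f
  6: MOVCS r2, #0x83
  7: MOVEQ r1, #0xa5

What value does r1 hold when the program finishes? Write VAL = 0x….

VAL = 0x53

0: ✓ CMP  NZCV=1000
1: · MOVGE
2: · ADDEQ
3: · ADDEQ
4: ✓ CMP  NZCV=1000
5: ✓ ADDCC  r4←0xa2
6: · MOVCS
7: · MOVEQ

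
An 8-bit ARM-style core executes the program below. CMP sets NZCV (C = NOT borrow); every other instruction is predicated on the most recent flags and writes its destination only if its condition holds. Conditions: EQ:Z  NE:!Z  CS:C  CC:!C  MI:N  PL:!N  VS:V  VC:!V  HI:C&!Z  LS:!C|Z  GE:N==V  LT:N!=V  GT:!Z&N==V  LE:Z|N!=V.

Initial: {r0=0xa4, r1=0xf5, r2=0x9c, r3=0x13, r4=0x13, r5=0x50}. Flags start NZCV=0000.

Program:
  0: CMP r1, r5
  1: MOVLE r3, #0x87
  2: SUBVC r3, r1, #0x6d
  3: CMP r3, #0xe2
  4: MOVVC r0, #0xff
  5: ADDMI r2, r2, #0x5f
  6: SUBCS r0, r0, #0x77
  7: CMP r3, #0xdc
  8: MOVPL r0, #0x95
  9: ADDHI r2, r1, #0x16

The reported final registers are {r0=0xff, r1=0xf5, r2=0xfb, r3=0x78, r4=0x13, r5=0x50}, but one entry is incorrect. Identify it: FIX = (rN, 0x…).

FIX = (r3, 0x88)

[0] flags=1010 → (cmp)
[1] flags=1010 LE?T → r3=0x87
[2] flags=1010 VC?T → r3=0x88
[3] flags=1000 → (cmp)
[4] flags=1000 VC?T → r0=0xff
[5] flags=1000 MI?T → r2=0xfb
[6] flags=1000 CS?F → skip
[7] flags=1000 → (cmp)
[8] flags=1000 PL?F → skip
[9] flags=1000 HI?F → skip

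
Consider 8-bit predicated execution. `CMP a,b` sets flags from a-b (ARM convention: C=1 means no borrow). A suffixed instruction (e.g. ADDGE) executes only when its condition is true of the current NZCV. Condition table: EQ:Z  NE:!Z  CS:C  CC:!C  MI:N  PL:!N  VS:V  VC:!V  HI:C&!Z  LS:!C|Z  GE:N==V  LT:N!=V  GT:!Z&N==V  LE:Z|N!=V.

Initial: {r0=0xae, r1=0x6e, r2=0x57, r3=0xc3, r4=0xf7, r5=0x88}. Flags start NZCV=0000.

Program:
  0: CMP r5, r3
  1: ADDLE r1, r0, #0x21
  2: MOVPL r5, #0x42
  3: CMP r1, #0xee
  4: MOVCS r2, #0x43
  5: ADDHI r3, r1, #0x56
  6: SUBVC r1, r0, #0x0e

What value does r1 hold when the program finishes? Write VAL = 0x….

VAL = 0xa0

[0] flags=1000 → (cmp)
[1] flags=1000 LE?T → r1=0xcf
[2] flags=1000 PL?F → skip
[3] flags=1000 → (cmp)
[4] flags=1000 CS?F → skip
[5] flags=1000 HI?F → skip
[6] flags=1000 VC?T → r1=0xa0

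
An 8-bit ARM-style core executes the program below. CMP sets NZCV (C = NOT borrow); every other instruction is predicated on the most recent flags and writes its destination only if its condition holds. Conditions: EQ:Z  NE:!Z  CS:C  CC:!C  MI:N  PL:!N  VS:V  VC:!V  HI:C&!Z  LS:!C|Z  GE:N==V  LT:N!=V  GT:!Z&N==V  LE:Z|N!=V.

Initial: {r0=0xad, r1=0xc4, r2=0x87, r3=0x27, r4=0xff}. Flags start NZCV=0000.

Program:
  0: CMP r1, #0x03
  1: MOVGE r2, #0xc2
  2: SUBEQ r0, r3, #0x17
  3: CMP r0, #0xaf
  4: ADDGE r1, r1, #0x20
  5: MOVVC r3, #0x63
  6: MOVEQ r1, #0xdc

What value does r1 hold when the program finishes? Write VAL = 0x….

[0] flags=1010 → (cmp)
[1] flags=1010 GE?F → skip
[2] flags=1010 EQ?F → skip
[3] flags=1000 → (cmp)
[4] flags=1000 GE?F → skip
[5] flags=1000 VC?T → r3=0x63
[6] flags=1000 EQ?F → skip

VAL = 0xc4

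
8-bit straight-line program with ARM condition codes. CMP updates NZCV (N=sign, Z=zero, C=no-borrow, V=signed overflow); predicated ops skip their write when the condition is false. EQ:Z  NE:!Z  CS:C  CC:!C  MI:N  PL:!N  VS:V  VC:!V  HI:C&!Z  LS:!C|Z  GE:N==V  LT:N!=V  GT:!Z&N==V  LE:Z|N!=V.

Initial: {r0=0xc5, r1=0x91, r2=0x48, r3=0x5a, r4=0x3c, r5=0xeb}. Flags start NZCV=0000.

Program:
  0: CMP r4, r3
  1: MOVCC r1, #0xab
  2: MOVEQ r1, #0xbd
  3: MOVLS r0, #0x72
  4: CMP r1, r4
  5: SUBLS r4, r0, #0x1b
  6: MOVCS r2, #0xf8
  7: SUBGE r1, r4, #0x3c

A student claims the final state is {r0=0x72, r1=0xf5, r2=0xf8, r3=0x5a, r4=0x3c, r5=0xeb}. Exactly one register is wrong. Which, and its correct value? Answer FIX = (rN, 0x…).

0: ✓ CMP  NZCV=1000
1: ✓ MOVCC  r1←0xab
2: · MOVEQ
3: ✓ MOVLS  r0←0x72
4: ✓ CMP  NZCV=0011
5: · SUBLS
6: ✓ MOVCS  r2←0xf8
7: · SUBGE

FIX = (r1, 0xab)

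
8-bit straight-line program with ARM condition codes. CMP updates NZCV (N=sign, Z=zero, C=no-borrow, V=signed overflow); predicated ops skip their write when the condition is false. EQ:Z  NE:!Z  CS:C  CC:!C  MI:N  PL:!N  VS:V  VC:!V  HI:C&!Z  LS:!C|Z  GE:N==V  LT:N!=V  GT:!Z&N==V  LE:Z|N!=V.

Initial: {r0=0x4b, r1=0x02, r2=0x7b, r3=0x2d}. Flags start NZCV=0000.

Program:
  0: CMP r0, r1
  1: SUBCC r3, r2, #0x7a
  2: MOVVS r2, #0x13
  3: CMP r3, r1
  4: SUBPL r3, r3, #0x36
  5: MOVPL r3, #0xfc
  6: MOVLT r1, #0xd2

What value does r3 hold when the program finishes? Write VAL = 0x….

VAL = 0xfc

0: ✓ CMP  NZCV=0010
1: · SUBCC
2: · MOVVS
3: ✓ CMP  NZCV=0010
4: ✓ SUBPL  r3←0xf7
5: ✓ MOVPL  r3←0xfc
6: · MOVLT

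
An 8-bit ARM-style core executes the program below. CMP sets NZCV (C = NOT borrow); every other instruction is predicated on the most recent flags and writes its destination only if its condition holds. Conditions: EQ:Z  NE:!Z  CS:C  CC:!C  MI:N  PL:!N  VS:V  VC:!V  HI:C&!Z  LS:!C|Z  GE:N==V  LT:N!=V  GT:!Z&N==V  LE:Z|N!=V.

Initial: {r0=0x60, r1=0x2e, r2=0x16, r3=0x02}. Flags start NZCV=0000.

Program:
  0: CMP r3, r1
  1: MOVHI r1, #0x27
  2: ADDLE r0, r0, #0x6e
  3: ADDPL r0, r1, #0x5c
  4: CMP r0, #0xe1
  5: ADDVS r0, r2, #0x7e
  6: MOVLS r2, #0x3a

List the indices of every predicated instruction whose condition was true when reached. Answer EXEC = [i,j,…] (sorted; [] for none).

EXEC = [2,6]

[0] flags=1000 → (cmp)
[1] flags=1000 HI?F → skip
[2] flags=1000 LE?T → r0=0xce
[3] flags=1000 PL?F → skip
[4] flags=1000 → (cmp)
[5] flags=1000 VS?F → skip
[6] flags=1000 LS?T → r2=0x3a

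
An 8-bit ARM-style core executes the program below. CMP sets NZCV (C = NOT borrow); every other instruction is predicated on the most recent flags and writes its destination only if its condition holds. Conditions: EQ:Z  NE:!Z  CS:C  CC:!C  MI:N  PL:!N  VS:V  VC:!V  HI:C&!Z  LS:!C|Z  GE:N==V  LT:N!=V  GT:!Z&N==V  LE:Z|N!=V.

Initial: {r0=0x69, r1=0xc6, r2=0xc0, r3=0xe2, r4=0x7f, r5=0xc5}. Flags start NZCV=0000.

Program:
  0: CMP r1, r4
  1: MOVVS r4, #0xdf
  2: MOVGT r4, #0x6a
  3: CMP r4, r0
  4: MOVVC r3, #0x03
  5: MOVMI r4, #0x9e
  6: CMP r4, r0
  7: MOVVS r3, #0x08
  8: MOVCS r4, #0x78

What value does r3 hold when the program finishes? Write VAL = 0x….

0: ✓ CMP  NZCV=0011
1: ✓ MOVVS  r4←0xdf
2: · MOVGT
3: ✓ CMP  NZCV=0011
4: · MOVVC
5: · MOVMI
6: ✓ CMP  NZCV=0011
7: ✓ MOVVS  r3←0x08
8: ✓ MOVCS  r4←0x78

VAL = 0x08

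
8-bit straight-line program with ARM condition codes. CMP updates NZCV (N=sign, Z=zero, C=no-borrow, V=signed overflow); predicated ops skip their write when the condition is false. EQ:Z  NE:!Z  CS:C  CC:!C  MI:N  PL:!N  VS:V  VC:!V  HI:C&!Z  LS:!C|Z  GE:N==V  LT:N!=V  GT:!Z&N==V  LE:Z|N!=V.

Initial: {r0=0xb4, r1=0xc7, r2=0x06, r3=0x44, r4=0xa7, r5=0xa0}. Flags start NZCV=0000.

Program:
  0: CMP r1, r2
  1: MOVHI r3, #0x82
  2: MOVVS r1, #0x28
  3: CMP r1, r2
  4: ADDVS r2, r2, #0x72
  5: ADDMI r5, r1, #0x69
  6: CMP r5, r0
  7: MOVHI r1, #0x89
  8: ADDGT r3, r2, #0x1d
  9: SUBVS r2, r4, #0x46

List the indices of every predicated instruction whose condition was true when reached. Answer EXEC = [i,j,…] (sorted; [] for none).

EXEC = [1,5,8]

0: ✓ CMP  NZCV=1010
1: ✓ MOVHI  r3←0x82
2: · MOVVS
3: ✓ CMP  NZCV=1010
4: · ADDVS
5: ✓ ADDMI  r5←0x30
6: ✓ CMP  NZCV=0000
7: · MOVHI
8: ✓ ADDGT  r3←0x23
9: · SUBVS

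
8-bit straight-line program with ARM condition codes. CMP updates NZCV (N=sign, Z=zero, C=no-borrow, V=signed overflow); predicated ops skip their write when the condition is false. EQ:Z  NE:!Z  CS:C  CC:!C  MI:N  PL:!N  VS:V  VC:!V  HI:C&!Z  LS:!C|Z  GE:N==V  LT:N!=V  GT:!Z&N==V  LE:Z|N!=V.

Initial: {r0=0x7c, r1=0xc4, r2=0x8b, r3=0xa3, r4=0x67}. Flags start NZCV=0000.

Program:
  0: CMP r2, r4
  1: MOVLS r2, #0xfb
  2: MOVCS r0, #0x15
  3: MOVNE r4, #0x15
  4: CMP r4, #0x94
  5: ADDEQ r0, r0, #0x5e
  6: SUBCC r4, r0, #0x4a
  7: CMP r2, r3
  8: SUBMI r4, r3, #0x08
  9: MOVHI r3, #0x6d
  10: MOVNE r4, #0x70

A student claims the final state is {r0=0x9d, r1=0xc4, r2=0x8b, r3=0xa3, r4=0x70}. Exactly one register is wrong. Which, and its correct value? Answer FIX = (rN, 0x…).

FIX = (r0, 0x15)

0: ✓ CMP  NZCV=0011
1: · MOVLS
2: ✓ MOVCS  r0←0x15
3: ✓ MOVNE  r4←0x15
4: ✓ CMP  NZCV=1001
5: · ADDEQ
6: ✓ SUBCC  r4←0xcb
7: ✓ CMP  NZCV=1000
8: ✓ SUBMI  r4←0x9b
9: · MOVHI
10: ✓ MOVNE  r4←0x70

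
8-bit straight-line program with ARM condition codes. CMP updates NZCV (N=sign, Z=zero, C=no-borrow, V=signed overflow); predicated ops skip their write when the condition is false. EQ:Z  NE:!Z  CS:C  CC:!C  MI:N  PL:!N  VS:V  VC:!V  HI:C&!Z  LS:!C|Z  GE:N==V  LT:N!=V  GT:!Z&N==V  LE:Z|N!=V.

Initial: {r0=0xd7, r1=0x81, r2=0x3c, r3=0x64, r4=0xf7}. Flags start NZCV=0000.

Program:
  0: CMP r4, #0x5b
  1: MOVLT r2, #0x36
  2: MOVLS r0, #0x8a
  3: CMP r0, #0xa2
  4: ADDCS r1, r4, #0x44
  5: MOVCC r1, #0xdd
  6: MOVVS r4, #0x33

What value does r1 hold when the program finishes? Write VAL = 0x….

VAL = 0x3b

[0] flags=1010 → (cmp)
[1] flags=1010 LT?T → r2=0x36
[2] flags=1010 LS?F → skip
[3] flags=0010 → (cmp)
[4] flags=0010 CS?T → r1=0x3b
[5] flags=0010 CC?F → skip
[6] flags=0010 VS?F → skip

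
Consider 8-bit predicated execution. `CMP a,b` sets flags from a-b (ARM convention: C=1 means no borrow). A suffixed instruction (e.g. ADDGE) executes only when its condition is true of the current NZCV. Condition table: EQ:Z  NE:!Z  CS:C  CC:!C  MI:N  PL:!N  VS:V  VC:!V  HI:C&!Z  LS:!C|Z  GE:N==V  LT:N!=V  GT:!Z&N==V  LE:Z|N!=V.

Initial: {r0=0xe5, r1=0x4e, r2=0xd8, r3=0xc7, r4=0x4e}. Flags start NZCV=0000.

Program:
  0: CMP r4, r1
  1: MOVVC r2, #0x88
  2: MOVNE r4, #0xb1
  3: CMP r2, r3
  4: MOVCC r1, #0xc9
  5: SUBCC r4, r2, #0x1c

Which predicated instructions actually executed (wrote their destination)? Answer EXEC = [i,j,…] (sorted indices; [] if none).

0: ✓ CMP  NZCV=0110
1: ✓ MOVVC  r2←0x88
2: · MOVNE
3: ✓ CMP  NZCV=1000
4: ✓ MOVCC  r1←0xc9
5: ✓ SUBCC  r4←0x6c

EXEC = [1,4,5]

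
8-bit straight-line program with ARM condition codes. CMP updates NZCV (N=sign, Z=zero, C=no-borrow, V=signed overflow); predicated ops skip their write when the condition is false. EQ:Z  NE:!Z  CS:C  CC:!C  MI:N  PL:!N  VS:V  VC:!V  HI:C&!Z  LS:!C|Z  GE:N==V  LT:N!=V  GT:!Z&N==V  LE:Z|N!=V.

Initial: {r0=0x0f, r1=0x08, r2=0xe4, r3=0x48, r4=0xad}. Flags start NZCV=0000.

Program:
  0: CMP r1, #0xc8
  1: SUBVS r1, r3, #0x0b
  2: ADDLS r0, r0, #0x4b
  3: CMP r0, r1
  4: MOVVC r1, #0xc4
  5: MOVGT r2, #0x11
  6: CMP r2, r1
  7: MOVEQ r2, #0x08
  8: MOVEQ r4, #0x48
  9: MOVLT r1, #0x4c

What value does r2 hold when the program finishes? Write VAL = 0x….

[0] flags=0000 → (cmp)
[1] flags=0000 VS?F → skip
[2] flags=0000 LS?T → r0=0x5a
[3] flags=0010 → (cmp)
[4] flags=0010 VC?T → r1=0xc4
[5] flags=0010 GT?T → r2=0x11
[6] flags=0000 → (cmp)
[7] flags=0000 EQ?F → skip
[8] flags=0000 EQ?F → skip
[9] flags=0000 LT?F → skip

VAL = 0x11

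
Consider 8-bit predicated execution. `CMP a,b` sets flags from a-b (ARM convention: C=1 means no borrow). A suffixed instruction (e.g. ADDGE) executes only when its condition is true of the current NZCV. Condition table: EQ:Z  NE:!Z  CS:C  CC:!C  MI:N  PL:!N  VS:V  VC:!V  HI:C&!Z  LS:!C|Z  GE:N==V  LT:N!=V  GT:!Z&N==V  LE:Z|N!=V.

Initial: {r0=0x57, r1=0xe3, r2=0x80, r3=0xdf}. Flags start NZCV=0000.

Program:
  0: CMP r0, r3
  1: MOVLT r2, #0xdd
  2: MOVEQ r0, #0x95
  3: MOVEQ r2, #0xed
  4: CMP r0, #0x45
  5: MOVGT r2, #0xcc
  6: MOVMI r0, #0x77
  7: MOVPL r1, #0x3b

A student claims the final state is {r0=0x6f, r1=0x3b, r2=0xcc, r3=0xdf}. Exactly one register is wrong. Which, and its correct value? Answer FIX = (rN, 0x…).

FIX = (r0, 0x57)

[0] flags=0000 → (cmp)
[1] flags=0000 LT?F → skip
[2] flags=0000 EQ?F → skip
[3] flags=0000 EQ?F → skip
[4] flags=0010 → (cmp)
[5] flags=0010 GT?T → r2=0xcc
[6] flags=0010 MI?F → skip
[7] flags=0010 PL?T → r1=0x3b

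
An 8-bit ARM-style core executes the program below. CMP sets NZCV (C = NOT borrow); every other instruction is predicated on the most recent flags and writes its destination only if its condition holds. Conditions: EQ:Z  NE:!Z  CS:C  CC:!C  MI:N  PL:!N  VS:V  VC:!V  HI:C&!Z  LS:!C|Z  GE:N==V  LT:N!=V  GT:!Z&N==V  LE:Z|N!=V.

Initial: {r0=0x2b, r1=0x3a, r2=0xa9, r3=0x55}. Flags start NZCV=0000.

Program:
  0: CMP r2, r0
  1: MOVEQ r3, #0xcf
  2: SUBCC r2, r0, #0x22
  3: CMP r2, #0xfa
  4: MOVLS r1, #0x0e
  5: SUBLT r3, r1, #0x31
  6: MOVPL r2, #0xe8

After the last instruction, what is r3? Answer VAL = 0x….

[0] flags=0011 → (cmp)
[1] flags=0011 EQ?F → skip
[2] flags=0011 CC?F → skip
[3] flags=1000 → (cmp)
[4] flags=1000 LS?T → r1=0x0e
[5] flags=1000 LT?T → r3=0xdd
[6] flags=1000 PL?F → skip

VAL = 0xdd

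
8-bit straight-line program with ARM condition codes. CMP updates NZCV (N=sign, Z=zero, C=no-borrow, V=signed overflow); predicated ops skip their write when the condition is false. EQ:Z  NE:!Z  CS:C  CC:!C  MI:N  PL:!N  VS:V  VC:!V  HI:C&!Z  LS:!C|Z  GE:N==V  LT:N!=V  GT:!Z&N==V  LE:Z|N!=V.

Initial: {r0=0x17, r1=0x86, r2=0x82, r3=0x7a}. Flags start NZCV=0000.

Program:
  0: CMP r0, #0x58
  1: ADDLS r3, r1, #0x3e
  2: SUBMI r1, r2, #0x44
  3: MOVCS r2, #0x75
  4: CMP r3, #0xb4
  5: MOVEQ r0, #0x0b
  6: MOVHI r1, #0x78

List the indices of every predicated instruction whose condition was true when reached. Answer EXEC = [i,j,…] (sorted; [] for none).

EXEC = [1,2,6]

0: ✓ CMP  NZCV=1000
1: ✓ ADDLS  r3←0xc4
2: ✓ SUBMI  r1←0x3e
3: · MOVCS
4: ✓ CMP  NZCV=0010
5: · MOVEQ
6: ✓ MOVHI  r1←0x78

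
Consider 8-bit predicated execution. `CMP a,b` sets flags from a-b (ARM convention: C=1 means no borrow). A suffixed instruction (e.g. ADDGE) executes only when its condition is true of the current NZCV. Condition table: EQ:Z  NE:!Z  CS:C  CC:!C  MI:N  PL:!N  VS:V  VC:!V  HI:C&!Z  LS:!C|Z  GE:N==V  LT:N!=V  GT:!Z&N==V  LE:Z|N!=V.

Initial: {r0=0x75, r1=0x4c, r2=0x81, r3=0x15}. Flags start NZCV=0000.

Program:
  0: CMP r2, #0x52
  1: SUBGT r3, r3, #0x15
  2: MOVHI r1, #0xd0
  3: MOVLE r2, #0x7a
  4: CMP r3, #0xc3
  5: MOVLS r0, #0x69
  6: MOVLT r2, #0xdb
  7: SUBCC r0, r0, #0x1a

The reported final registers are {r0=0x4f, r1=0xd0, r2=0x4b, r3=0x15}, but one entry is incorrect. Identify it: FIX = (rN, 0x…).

FIX = (r2, 0x7a)

0: ✓ CMP  NZCV=0011
1: · SUBGT
2: ✓ MOVHI  r1←0xd0
3: ✓ MOVLE  r2←0x7a
4: ✓ CMP  NZCV=0000
5: ✓ MOVLS  r0←0x69
6: · MOVLT
7: ✓ SUBCC  r0←0x4f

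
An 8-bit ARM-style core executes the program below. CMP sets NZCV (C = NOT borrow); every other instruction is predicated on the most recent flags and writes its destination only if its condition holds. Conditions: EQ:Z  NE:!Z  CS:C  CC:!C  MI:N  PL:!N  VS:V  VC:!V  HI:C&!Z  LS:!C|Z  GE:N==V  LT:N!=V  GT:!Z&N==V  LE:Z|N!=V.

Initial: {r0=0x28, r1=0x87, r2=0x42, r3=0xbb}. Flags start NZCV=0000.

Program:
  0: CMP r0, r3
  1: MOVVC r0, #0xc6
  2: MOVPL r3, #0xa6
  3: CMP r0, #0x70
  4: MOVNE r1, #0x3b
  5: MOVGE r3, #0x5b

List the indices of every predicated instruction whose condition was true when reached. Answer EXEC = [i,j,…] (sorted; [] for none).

EXEC = [1,2,4]

0: ✓ CMP  NZCV=0000
1: ✓ MOVVC  r0←0xc6
2: ✓ MOVPL  r3←0xa6
3: ✓ CMP  NZCV=0011
4: ✓ MOVNE  r1←0x3b
5: · MOVGE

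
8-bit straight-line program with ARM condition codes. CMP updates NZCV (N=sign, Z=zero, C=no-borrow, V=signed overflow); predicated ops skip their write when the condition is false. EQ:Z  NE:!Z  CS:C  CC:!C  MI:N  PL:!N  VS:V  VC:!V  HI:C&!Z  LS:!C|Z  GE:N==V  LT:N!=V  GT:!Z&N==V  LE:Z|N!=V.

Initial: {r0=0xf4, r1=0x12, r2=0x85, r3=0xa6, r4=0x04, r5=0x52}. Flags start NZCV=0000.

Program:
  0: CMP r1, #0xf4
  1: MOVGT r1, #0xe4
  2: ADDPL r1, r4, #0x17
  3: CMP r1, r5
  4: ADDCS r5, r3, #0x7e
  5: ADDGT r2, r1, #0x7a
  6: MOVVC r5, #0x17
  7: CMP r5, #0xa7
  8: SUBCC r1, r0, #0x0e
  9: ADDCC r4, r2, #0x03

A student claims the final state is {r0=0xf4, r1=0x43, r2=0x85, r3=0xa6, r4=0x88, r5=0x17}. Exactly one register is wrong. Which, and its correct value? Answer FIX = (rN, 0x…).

FIX = (r1, 0xe6)

[0] flags=0000 → (cmp)
[1] flags=0000 GT?T → r1=0xe4
[2] flags=0000 PL?T → r1=0x1b
[3] flags=1000 → (cmp)
[4] flags=1000 CS?F → skip
[5] flags=1000 GT?F → skip
[6] flags=1000 VC?T → r5=0x17
[7] flags=0000 → (cmp)
[8] flags=0000 CC?T → r1=0xe6
[9] flags=0000 CC?T → r4=0x88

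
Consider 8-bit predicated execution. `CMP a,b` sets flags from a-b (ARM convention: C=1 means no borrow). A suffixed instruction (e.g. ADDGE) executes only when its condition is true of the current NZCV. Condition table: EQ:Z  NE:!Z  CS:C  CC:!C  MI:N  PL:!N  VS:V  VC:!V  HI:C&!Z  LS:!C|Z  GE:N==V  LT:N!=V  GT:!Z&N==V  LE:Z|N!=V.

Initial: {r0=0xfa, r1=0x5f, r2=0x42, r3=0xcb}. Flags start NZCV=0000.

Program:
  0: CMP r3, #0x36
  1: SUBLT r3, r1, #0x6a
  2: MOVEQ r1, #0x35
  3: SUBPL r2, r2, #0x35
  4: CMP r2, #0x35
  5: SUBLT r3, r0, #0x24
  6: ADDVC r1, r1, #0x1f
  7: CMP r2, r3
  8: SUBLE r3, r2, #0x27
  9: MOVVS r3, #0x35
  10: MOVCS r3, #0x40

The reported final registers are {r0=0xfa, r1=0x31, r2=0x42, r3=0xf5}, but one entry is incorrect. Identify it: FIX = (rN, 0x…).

[0] flags=1010 → (cmp)
[1] flags=1010 LT?T → r3=0xf5
[2] flags=1010 EQ?F → skip
[3] flags=1010 PL?F → skip
[4] flags=0010 → (cmp)
[5] flags=0010 LT?F → skip
[6] flags=0010 VC?T → r1=0x7e
[7] flags=0000 → (cmp)
[8] flags=0000 LE?F → skip
[9] flags=0000 VS?F → skip
[10] flags=0000 CS?F → skip

FIX = (r1, 0x7e)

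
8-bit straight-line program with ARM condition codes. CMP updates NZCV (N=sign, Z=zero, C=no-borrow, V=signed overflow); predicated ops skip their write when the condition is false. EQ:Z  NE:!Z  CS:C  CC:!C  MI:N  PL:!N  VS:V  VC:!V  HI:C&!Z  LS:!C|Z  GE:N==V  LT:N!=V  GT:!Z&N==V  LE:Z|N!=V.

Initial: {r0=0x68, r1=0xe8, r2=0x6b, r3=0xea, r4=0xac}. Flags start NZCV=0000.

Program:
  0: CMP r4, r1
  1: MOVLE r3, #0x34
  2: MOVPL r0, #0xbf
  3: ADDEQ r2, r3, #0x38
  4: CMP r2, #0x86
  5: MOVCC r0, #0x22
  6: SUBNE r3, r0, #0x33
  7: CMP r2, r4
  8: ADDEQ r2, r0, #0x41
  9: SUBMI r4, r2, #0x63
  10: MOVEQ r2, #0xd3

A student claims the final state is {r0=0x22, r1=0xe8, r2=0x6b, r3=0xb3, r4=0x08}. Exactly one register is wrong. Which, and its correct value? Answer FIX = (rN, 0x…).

0: ✓ CMP  NZCV=1000
1: ✓ MOVLE  r3←0x34
2: · MOVPL
3: · ADDEQ
4: ✓ CMP  NZCV=1001
5: ✓ MOVCC  r0←0x22
6: ✓ SUBNE  r3←0xef
7: ✓ CMP  NZCV=1001
8: · ADDEQ
9: ✓ SUBMI  r4←0x08
10: · MOVEQ

FIX = (r3, 0xef)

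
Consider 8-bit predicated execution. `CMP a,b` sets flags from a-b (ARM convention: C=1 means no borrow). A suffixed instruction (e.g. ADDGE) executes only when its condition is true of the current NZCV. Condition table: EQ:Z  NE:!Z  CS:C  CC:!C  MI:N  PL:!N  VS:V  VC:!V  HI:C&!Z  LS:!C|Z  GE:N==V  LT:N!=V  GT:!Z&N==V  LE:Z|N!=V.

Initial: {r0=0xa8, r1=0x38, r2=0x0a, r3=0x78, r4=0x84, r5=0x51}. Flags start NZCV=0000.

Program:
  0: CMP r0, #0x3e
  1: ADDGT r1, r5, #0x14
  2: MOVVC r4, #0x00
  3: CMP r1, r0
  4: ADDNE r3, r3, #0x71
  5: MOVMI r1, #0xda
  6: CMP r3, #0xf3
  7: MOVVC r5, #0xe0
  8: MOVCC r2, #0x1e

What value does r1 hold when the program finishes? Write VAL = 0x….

[0] flags=0011 → (cmp)
[1] flags=0011 GT?F → skip
[2] flags=0011 VC?F → skip
[3] flags=1001 → (cmp)
[4] flags=1001 NE?T → r3=0xe9
[5] flags=1001 MI?T → r1=0xda
[6] flags=1000 → (cmp)
[7] flags=1000 VC?T → r5=0xe0
[8] flags=1000 CC?T → r2=0x1e

VAL = 0xda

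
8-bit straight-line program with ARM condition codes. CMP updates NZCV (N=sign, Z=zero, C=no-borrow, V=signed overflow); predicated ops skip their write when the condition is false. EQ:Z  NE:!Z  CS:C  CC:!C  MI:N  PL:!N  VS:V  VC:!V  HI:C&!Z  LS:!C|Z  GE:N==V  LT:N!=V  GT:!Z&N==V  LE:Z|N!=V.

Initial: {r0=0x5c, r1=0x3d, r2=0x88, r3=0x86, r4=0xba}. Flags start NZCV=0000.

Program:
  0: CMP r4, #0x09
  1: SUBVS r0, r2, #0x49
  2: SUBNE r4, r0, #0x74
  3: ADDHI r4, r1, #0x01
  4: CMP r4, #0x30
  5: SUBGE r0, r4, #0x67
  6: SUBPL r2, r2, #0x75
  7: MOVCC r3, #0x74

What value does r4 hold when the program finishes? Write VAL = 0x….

0: ✓ CMP  NZCV=1010
1: · SUBVS
2: ✓ SUBNE  r4←0xe8
3: ✓ ADDHI  r4←0x3e
4: ✓ CMP  NZCV=0010
5: ✓ SUBGE  r0←0xd7
6: ✓ SUBPL  r2←0x13
7: · MOVCC

VAL = 0x3e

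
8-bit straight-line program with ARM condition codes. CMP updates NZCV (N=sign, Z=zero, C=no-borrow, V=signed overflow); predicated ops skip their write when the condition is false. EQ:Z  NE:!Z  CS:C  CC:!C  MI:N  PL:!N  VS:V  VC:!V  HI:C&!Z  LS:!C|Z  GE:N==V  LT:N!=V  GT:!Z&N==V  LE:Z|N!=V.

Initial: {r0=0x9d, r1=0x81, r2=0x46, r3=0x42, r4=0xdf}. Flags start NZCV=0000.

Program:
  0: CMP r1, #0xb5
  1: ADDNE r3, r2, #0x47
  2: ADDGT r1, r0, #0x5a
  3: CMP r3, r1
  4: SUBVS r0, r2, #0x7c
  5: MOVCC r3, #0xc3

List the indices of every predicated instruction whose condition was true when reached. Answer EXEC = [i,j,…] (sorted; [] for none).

EXEC = [1]

[0] flags=1000 → (cmp)
[1] flags=1000 NE?T → r3=0x8d
[2] flags=1000 GT?F → skip
[3] flags=0010 → (cmp)
[4] flags=0010 VS?F → skip
[5] flags=0010 CC?F → skip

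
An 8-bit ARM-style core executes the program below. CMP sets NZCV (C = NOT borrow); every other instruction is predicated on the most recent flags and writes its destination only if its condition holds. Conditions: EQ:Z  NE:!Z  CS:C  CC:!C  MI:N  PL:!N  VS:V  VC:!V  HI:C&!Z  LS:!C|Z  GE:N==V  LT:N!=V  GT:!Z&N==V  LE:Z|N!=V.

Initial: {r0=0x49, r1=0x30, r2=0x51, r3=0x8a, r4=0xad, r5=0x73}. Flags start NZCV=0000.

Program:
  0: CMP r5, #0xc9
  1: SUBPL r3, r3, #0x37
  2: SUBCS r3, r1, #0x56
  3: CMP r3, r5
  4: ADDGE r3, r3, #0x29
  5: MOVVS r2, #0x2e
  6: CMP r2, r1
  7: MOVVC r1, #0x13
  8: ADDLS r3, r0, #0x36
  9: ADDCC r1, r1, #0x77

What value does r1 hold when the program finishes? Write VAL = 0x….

0: ✓ CMP  NZCV=1001
1: · SUBPL
2: · SUBCS
3: ✓ CMP  NZCV=0011
4: · ADDGE
5: ✓ MOVVS  r2←0x2e
6: ✓ CMP  NZCV=1000
7: ✓ MOVVC  r1←0x13
8: ✓ ADDLS  r3←0x7f
9: ✓ ADDCC  r1←0x8a

VAL = 0x8a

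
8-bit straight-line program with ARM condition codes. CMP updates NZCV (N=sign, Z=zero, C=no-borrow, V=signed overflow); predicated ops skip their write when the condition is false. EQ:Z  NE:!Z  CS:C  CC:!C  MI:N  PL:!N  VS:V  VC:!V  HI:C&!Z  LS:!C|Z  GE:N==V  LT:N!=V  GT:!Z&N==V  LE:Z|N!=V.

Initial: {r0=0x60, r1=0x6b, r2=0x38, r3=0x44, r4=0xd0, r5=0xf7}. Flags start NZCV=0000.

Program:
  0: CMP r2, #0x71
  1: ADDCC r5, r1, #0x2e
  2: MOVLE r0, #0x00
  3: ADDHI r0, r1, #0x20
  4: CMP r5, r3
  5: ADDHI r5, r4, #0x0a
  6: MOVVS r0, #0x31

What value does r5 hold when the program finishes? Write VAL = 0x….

VAL = 0xda

0: ✓ CMP  NZCV=1000
1: ✓ ADDCC  r5←0x99
2: ✓ MOVLE  r0←0x00
3: · ADDHI
4: ✓ CMP  NZCV=0011
5: ✓ ADDHI  r5←0xda
6: ✓ MOVVS  r0←0x31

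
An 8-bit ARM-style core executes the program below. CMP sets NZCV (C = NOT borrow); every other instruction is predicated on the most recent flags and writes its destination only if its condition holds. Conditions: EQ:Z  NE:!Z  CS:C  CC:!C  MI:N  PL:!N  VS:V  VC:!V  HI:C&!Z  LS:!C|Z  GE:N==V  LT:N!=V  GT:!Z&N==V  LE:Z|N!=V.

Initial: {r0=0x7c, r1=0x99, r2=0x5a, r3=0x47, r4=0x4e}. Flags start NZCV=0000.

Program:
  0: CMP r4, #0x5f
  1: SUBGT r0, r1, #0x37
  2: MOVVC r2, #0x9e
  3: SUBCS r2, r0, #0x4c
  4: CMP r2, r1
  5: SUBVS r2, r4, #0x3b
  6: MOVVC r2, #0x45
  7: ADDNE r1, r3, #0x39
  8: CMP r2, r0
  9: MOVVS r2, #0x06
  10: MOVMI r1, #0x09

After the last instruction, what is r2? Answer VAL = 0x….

0: ✓ CMP  NZCV=1000
1: · SUBGT
2: ✓ MOVVC  r2←0x9e
3: · SUBCS
4: ✓ CMP  NZCV=0010
5: · SUBVS
6: ✓ MOVVC  r2←0x45
7: ✓ ADDNE  r1←0x80
8: ✓ CMP  NZCV=1000
9: · MOVVS
10: ✓ MOVMI  r1←0x09

VAL = 0x45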